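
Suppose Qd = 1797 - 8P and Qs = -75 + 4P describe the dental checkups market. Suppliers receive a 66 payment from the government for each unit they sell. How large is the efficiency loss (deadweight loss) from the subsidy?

Pre-subsidy: 1797 - 8P = -75 + 4P gives P* = 156, Q* = 549.
With the subsidy, sellers receive Ps = Pb + 66 for each unit, where Pb is the price buyers pay.
Supply in terms of Pb becomes Qs = -75 + 4(Pb + 66) = 189 + 4Pb. Setting this equal to demand: 1797 - 8Pb = 189 + 4Pb, so Pb = 134.
Sellers receive Ps = 134 + 66 = 200; Q' = 1797 − 8·134 = 725.
The subsidy expands output by 725 − 549 = 176 past the efficient level; on those units the gap between marginal cost and willingness to pay runs from 0 up to 66.
DWL = ½ × 66 × 176 = 5808.

Deadweight loss = 5808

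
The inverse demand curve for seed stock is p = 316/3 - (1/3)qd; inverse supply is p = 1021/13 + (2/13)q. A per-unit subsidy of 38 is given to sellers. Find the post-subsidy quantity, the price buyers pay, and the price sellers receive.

q' = 133; buyers pay 61; sellers receive 99

Pre-subsidy: 316/3 - (1/3)q = 1021/13 + (2/13)q gives q* = 55 and p* = 87.
With the subsidy, sellers receive ps = pb + 38 for each unit, where pb is the price buyers pay.
On the curves, pb = 316/3 - (1/3)q and ps = 1021/13 + (2/13)q; the wedge ps − pb = 38 gives 1021/13 + (2/13)q − (316/3 - (1/3)q) = 38, so q' = 133.
Then pb = 316/3 − (1/3)·133 = 61 and ps = 1021/13 + (2/13)·133 = 99.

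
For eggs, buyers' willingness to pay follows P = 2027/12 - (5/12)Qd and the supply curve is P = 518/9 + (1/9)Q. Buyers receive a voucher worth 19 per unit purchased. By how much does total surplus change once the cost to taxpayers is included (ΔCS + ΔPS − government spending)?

Pre-subsidy: 2027/12 - (5/12)Q = 518/9 + (1/9)Q gives Q* = 211 and P* = 81.
With the rebate, buyers effectively pay Pb = Ps − 19, where Ps is the price sellers receive.
On the curves, Pb = 2027/12 - (5/12)Q and Ps = 518/9 + (1/9)Q; the wedge Ps − Pb = 19 gives 518/9 + (1/9)Q − (2027/12 - (5/12)Q) = 19, so Q' = 247.
Then Pb = 2027/12 − (5/12)·247 = 66 and Ps = 518/9 + (1/9)·247 = 85.
ΔCS = ½(211 + 247)(81 − 66) = 3435; ΔPS = ½(211 + 247)(85 − 81) = 916.
Government spending = 19 × 247 = 4693.
Net change = 3435 + 916 − 4693 = -342. The loss equals the DWL triangle ½·19·36.

Net change in total surplus = -342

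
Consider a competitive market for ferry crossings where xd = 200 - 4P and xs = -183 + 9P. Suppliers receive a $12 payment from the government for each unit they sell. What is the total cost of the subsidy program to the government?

Government cost = 18000/13

Pre-subsidy: 200 - 4P = -183 + 9P gives P* = 383/13, x* = 1068/13.
With the subsidy, sellers receive Ps = Pb + 12 for each unit, where Pb is the price buyers pay.
Supply in terms of Pb becomes xs = -183 + 9(Pb + 12) = -75 + 9Pb. Setting this equal to demand: 200 - 4Pb = -75 + 9Pb, so Pb = 275/13.
Sellers receive Ps = 275/13 + 12 = 431/13; x' = 200 − 4·(275/13) = 1500/13.
Government outlay = subsidy × quantity = 12 × 1500/13 = 18000/13.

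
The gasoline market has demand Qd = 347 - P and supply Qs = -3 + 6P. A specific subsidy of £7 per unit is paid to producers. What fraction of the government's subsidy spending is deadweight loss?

Pre-subsidy: 347 - P = -3 + 6P gives P* = 50, Q* = 297.
With the subsidy, sellers receive Ps = Pb + 7 for each unit, where Pb is the price buyers pay.
Supply in terms of Pb becomes Qs = -3 + 6(Pb + 7) = 39 + 6Pb. Setting this equal to demand: 347 - Pb = 39 + 6Pb, so Pb = 44.
Sellers receive Ps = 44 + 7 = 51; Q' = 347 − 1·44 = 303.
ΔCS = ½(297 + 303)(50 − 44) = 1800; ΔPS = ½(297 + 303)(51 − 50) = 300.
Government spending = 7 × 303 = 2121.
DWL = ½ × 7 × (303 − 297) = 21; fraction = 21 / 2121 = 1/101.

DWL / government spending = 1/101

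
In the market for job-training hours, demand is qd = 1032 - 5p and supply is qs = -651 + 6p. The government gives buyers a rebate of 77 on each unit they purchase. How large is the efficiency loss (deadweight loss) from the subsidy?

Pre-subsidy: 1032 - 5p = -651 + 6p gives p* = 153, q* = 267.
With the rebate, buyers effectively pay pb = ps − 77, where ps is the price sellers receive.
Demand in terms of ps becomes qd = 1032 − 5(ps − 77) = 1417 - 5ps. Setting this equal to supply: 1417 - 5ps = -651 + 6ps, so ps = 188.
Buyers pay pb = 188 − 77 = 111; q' = -651 + 6·188 = 477.
The subsidy expands output by 477 − 267 = 210 past the efficient level; on those units the gap between marginal cost and willingness to pay runs from 0 up to 77.
DWL = ½ × 77 × 210 = 8085.

Deadweight loss = 8085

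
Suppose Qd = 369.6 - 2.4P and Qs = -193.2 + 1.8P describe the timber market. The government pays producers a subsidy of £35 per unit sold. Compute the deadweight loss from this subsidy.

Deadweight loss = £630

Pre-subsidy: 369.6 - 2.4P = -193.2 + 1.8P gives P* = 134, Q* = 48.
With the subsidy, sellers receive Ps = Pb + 35 for each unit, where Pb is the price buyers pay.
Supply in terms of Pb becomes Qs = -193.2 + 1.8(Pb + 35) = -130.2 + 1.8Pb. Setting this equal to demand: 369.6 - 2.4Pb = -130.2 + 1.8Pb, so Pb = 119.
Sellers receive Ps = 119 + 35 = 154; Q' = 369.6 − 2.4·119 = 84.
The subsidy expands output by 84 − 48 = 36 past the efficient level; on those units the gap between marginal cost and willingness to pay runs from 0 up to 35.
DWL = ½ × 35 × 36 = 630.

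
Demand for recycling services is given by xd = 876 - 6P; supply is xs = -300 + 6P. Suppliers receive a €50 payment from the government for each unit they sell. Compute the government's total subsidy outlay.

Government cost = €21900

Pre-subsidy: 876 - 6P = -300 + 6P gives P* = 98, x* = 288.
With the subsidy, sellers receive Ps = Pb + 50 for each unit, where Pb is the price buyers pay.
Supply in terms of Pb becomes xs = -300 + 6(Pb + 50) = 0 + 6Pb. Setting this equal to demand: 876 - 6Pb = 0 + 6Pb, so Pb = 73.
Sellers receive Ps = 73 + 50 = 123; x' = 876 − 6·73 = 438.
Government outlay = subsidy × quantity = 50 × 438 = 21900.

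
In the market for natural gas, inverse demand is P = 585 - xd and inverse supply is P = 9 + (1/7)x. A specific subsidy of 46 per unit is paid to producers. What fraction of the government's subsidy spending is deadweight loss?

DWL / government spending = 23/622

Pre-subsidy: 585 - x = 9 + (1/7)x gives x* = 504 and P* = 81.
With the subsidy, sellers receive Ps = Pb + 46 for each unit, where Pb is the price buyers pay.
On the curves, Pb = 585 - x and Ps = 9 + (1/7)x; the wedge Ps − Pb = 46 gives 9 + (1/7)x − (585 - x) = 46, so x' = 544.25.
Then Pb = 585 − 1·544.25 = 40.75 and Ps = 9 + (1/7)·544.25 = 86.75.
ΔCS = ½(504 + 544.25)(81 − 40.75) = 21096.03125; ΔPS = ½(504 + 544.25)(86.75 − 81) = 3013.71875.
Government spending = 46 × 544.25 = 25035.5.
DWL = ½ × 46 × (544.25 − 504) = 925.75; fraction = 925.75 / 25035.5 = 23/622.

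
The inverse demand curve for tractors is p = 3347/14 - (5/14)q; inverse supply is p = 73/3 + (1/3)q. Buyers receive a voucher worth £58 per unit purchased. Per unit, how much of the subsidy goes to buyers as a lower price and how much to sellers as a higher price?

Buyers gain £30 per unit; sellers gain £28 per unit

Pre-subsidy: 3347/14 - (5/14)q = 73/3 + (1/3)q gives q* = 311 and p* = 128.
With the rebate, buyers effectively pay pb = ps − 58, where ps is the price sellers receive.
On the curves, pb = 3347/14 - (5/14)q and ps = 73/3 + (1/3)q; the wedge ps − pb = 58 gives 73/3 + (1/3)q − (3347/14 - (5/14)q) = 58, so q' = 395.
Then pb = 3347/14 − (5/14)·395 = 98 and ps = 73/3 + (1/3)·395 = 156.
Buyers' price falls by p* − pb = 128 − 98 = 30; sellers' price rises by ps − p* = 156 − 128 = 28.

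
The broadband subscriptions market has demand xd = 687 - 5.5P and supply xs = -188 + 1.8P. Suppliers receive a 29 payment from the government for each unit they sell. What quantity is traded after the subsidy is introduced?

Pre-subsidy: 687 - 5.5P = -188 + 1.8P gives P* = 8750/73, x* = 2026/73.
With the subsidy, sellers receive Ps = Pb + 29 for each unit, where Pb is the price buyers pay.
Supply in terms of Pb becomes xs = -188 + 1.8(Pb + 29) = -135.8 + 1.8Pb. Setting this equal to demand: 687 - 5.5Pb = -135.8 + 1.8Pb, so Pb = 8228/73.
Sellers receive Ps = 8228/73 + 29 = 10345/73; x' = 687 − 5.5·(8228/73) = 4897/73.

x' = 4897/73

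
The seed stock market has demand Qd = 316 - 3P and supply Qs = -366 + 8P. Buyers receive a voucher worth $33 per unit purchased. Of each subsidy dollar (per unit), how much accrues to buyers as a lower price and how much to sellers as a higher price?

Pre-subsidy: 316 - 3P = -366 + 8P gives P* = 62, Q* = 130.
With the rebate, buyers effectively pay Pb = Ps − 33, where Ps is the price sellers receive.
Demand in terms of Ps becomes Qd = 316 − 3(Ps − 33) = 415 - 3Ps. Setting this equal to supply: 415 - 3Ps = -366 + 8Ps, so Ps = 71.
Buyers pay Pb = 71 − 33 = 38; Q' = -366 + 8·71 = 202.
Buyers' price falls by P* − Pb = 62 − 38 = 24; sellers' price rises by Ps − P* = 71 − 62 = 9.

Buyers gain $24 per unit; sellers gain $9 per unit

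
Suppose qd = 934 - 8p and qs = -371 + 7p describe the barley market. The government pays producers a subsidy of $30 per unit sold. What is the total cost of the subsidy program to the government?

Pre-subsidy: 934 - 8p = -371 + 7p gives p* = 87, q* = 238.
With the subsidy, sellers receive ps = pb + 30 for each unit, where pb is the price buyers pay.
Supply in terms of pb becomes qs = -371 + 7(pb + 30) = -161 + 7pb. Setting this equal to demand: 934 - 8pb = -161 + 7pb, so pb = 73.
Sellers receive ps = 73 + 30 = 103; q' = 934 − 8·73 = 350.
Government outlay = subsidy × quantity = 30 × 350 = 10500.

Government cost = $10500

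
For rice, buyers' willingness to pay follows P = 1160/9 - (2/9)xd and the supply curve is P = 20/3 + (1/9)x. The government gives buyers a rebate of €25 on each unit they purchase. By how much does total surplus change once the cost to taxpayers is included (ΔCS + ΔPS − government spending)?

Net change in total surplus = -€937.5

Pre-subsidy: 1160/9 - (2/9)x = 20/3 + (1/9)x gives x* = 1100/3 and P* = 1280/27.
With the rebate, buyers effectively pay Pb = Ps − 25, where Ps is the price sellers receive.
On the curves, Pb = 1160/9 - (2/9)x and Ps = 20/3 + (1/9)x; the wedge Ps − Pb = 25 gives 20/3 + (1/9)x − (1160/9 - (2/9)x) = 25, so x' = 1325/3.
Then Pb = 1160/9 − (2/9)·(1325/3) = 830/27 and Ps = 20/3 + (1/9)·(1325/3) = 1505/27.
ΔCS = ½(1100/3 + 1325/3)(1280/27 − 830/27) = 60625/9; ΔPS = ½(1100/3 + 1325/3)(1505/27 − 1280/27) = 60625/18.
Government spending = 25 × 1325/3 = 33125/3.
Net change = 60625/9 + 60625/18 − 33125/3 = -937.5. The loss equals the DWL triangle ½·25·75.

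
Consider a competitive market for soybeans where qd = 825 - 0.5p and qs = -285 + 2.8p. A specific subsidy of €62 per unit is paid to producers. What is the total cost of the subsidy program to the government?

Government cost = 1397666/33

Pre-subsidy: 825 - 0.5p = -285 + 2.8p gives p* = 3700/11, q* = 7225/11.
With the subsidy, sellers receive ps = pb + 62 for each unit, where pb is the price buyers pay.
Supply in terms of pb becomes qs = -285 + 2.8(pb + 62) = -111.4 + 2.8pb. Setting this equal to demand: 825 - 0.5pb = -111.4 + 2.8pb, so pb = 9364/33.
Sellers receive ps = 9364/33 + 62 = 11410/33; q' = 825 − 0.5·(9364/33) = 22543/33.
Government outlay = subsidy × quantity = 62 × 22543/33 = 1397666/33.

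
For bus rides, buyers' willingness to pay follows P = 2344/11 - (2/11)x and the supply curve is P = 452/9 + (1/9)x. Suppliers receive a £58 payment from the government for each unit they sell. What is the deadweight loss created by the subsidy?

Pre-subsidy: 2344/11 - (2/11)x = 452/9 + (1/9)x gives x* = 556 and P* = 112.
With the subsidy, sellers receive Ps = Pb + 58 for each unit, where Pb is the price buyers pay.
On the curves, Pb = 2344/11 - (2/11)x and Ps = 452/9 + (1/9)x; the wedge Ps − Pb = 58 gives 452/9 + (1/9)x − (2344/11 - (2/11)x) = 58, so x' = 754.
Then Pb = 2344/11 − (2/11)·754 = 76 and Ps = 452/9 + (1/9)·754 = 134.
The subsidy expands output by 754 − 556 = 198 past the efficient level; on those units the gap between marginal cost and willingness to pay runs from 0 up to 58.
DWL = ½ × 58 × 198 = 5742.

Deadweight loss = £5742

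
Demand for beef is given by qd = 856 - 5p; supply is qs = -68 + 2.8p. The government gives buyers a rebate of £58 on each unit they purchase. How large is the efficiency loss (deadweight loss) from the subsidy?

Pre-subsidy: 856 - 5p = -68 + 2.8p gives p* = 1540/13, q* = 3428/13.
With the rebate, buyers effectively pay pb = ps − 58, where ps is the price sellers receive.
Demand in terms of ps becomes qd = 856 − 5(ps − 58) = 1146 - 5ps. Setting this equal to supply: 1146 - 5ps = -68 + 2.8ps, so ps = 6070/39.
Buyers pay pb = 6070/39 − 58 = 3808/39; q' = -68 + 2.8·(6070/39) = 14344/39.
The subsidy expands output by 14344/39 − 3428/13 = 4060/39 past the efficient level; on those units the gap between marginal cost and willingness to pay runs from 0 up to 58.
DWL = ½ × 58 × 4060/39 = 117740/39.

Deadweight loss = 117740/39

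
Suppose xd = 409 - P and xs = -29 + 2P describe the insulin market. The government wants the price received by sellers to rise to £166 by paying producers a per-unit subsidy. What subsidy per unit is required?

Required subsidy s = £60 per unit

At a seller price of 166, quantity supplied is -29 + 2·166 = 303.
Buyers absorb 303 only when they pay Pb with 409 − 1·Pb = 303, i.e. Pb = 106.
s = Ps − Pb = 166 − 106 = 60.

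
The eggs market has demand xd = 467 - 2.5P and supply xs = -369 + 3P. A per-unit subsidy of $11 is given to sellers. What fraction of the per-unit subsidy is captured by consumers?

Consumer share = 6/11

Pre-subsidy: 467 - 2.5P = -369 + 3P gives P* = 152, x* = 87.
With the subsidy, sellers receive Ps = Pb + 11 for each unit, where Pb is the price buyers pay.
Supply in terms of Pb becomes xs = -369 + 3(Pb + 11) = -336 + 3Pb. Setting this equal to demand: 467 - 2.5Pb = -336 + 3Pb, so Pb = 146.
Sellers receive Ps = 146 + 11 = 157; x' = 467 − 2.5·146 = 102.
Buyers' price falls by P* − Pb = 152 − 146 = 6; sellers' price rises by Ps − P* = 157 − 152 = 5.
So consumers capture 6/11 = 6/11 of each unit of subsidy.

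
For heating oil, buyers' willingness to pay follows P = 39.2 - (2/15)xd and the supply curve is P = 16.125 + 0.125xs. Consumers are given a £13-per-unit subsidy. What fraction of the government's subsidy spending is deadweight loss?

Pre-subsidy: 39.2 - (2/15)x = 16.125 + 0.125x gives x* = 2769/31 and P* = 846/31.
With the rebate, buyers effectively pay Pb = Ps − 13, where Ps is the price sellers receive.
On the curves, Pb = 39.2 - (2/15)x and Ps = 16.125 + 0.125x; the wedge Ps − Pb = 13 gives 16.125 + 0.125x − (39.2 - (2/15)x) = 13, so x' = 4329/31.
Then Pb = 39.2 − (2/15)·(4329/31) = 638/31 and Ps = 16.125 + 0.125·(4329/31) = 1041/31.
ΔCS = ½(2769/31 + 4329/31)(846/31 − 638/31) = 738192/961; ΔPS = ½(2769/31 + 4329/31)(1041/31 − 846/31) = 692055/961.
Government spending = 13 × 4329/31 = 56277/31.
DWL = ½ × 13 × (4329/31 − 2769/31) = 10140/31; fraction = (10140/31) / (56277/31) = 20/111.

DWL / government spending = 20/111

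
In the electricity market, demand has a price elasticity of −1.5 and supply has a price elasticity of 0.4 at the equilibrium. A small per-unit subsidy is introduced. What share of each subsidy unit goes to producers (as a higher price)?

Producer share = 15/19

For a small subsidy around the equilibrium, the benefit split depends on the relative slopes, which at a point are proportional to the elasticities.
Buyer share = εs/(εs + |εd|) = 0.4/(0.4 + 1.5) = 4/19; seller share = |εd|/(εs + |εd|) = 15/19.
So producers capture 15/19 of the subsidy.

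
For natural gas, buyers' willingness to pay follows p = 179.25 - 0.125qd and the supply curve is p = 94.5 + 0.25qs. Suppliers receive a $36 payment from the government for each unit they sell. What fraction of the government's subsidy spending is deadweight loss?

DWL / government spending = 24/161

Pre-subsidy: 179.25 - 0.125q = 94.5 + 0.25q gives q* = 226 and p* = 151.
With the subsidy, sellers receive ps = pb + 36 for each unit, where pb is the price buyers pay.
On the curves, pb = 179.25 - 0.125q and ps = 94.5 + 0.25q; the wedge ps − pb = 36 gives 94.5 + 0.25q − (179.25 - 0.125q) = 36, so q' = 322.
Then pb = 179.25 − 0.125·322 = 139 and ps = 94.5 + 0.25·322 = 175.
ΔCS = ½(226 + 322)(151 − 139) = 3288; ΔPS = ½(226 + 322)(175 − 151) = 6576.
Government spending = 36 × 322 = 11592.
DWL = ½ × 36 × (322 − 226) = 1728; fraction = 1728 / 11592 = 24/161.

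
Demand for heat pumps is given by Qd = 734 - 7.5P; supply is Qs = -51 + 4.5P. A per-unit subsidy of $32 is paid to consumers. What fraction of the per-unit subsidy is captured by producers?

Producer share = 0.625

Pre-subsidy: 734 - 7.5P = -51 + 4.5P gives P* = 785/12, Q* = 243.375.
With the rebate, buyers effectively pay Pb = Ps − 32, where Ps is the price sellers receive.
Demand in terms of Ps becomes Qd = 734 − 7.5(Ps − 32) = 974 - 7.5Ps. Setting this equal to supply: 974 - 7.5Ps = -51 + 4.5Ps, so Ps = 1025/12.
Buyers pay Pb = 1025/12 − 32 = 641/12; Q' = -51 + 4.5·(1025/12) = 333.375.
Buyers' price falls by P* − Pb = 785/12 − 641/12 = 12; sellers' price rises by Ps − P* = 1025/12 − 785/12 = 20.
So producers capture 20/32 = 0.625 of each unit of subsidy.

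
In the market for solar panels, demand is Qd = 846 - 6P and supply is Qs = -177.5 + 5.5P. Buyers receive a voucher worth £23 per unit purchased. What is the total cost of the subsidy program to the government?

Pre-subsidy: 846 - 6P = -177.5 + 5.5P gives P* = 89, Q* = 312.
With the rebate, buyers effectively pay Pb = Ps − 23, where Ps is the price sellers receive.
Demand in terms of Ps becomes Qd = 846 − 6(Ps − 23) = 984 - 6Ps. Setting this equal to supply: 984 - 6Ps = -177.5 + 5.5Ps, so Ps = 101.
Buyers pay Pb = 101 − 23 = 78; Q' = -177.5 + 5.5·101 = 378.
Government outlay = subsidy × quantity = 23 × 378 = 8694.

Government cost = £8694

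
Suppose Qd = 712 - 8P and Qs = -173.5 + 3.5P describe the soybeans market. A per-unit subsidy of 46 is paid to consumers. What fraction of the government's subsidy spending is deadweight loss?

Pre-subsidy: 712 - 8P = -173.5 + 3.5P gives P* = 77, Q* = 96.
With the rebate, buyers effectively pay Pb = Ps − 46, where Ps is the price sellers receive.
Demand in terms of Ps becomes Qd = 712 − 8(Ps − 46) = 1080 - 8Ps. Setting this equal to supply: 1080 - 8Ps = -173.5 + 3.5Ps, so Ps = 109.
Buyers pay Pb = 109 − 46 = 63; Q' = -173.5 + 3.5·109 = 208.
ΔCS = ½(96 + 208)(77 − 63) = 2128; ΔPS = ½(96 + 208)(109 − 77) = 4864.
Government spending = 46 × 208 = 9568.
DWL = ½ × 46 × (208 − 96) = 2576; fraction = 2576 / 9568 = 7/26.

DWL / government spending = 7/26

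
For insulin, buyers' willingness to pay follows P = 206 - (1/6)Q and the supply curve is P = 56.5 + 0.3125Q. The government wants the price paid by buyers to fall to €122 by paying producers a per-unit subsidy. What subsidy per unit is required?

Required subsidy s = €92 per unit

At a buyer price of 122, quantity demanded is 1236 − 6·122 = 504.
Sellers supply 504 only when they receive Ps = 56.5 + 0.3125·504 = 214.
s = Ps − Pb = 214 − 122 = 92.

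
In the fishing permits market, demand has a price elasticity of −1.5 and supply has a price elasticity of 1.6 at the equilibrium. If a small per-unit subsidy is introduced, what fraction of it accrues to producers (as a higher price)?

Producer share = 15/31

For a small subsidy around the equilibrium, the benefit split depends on the relative slopes, which at a point are proportional to the elasticities.
Buyer share = εs/(εs + |εd|) = 1.6/(1.6 + 1.5) = 16/31; seller share = |εd|/(εs + |εd|) = 15/31.
So producers capture 15/31 of the subsidy.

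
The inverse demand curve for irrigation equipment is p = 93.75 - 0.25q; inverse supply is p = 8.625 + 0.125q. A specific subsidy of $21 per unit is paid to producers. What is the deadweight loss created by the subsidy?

Pre-subsidy: 93.75 - 0.25q = 8.625 + 0.125q gives q* = 227 and p* = 37.
With the subsidy, sellers receive ps = pb + 21 for each unit, where pb is the price buyers pay.
On the curves, pb = 93.75 - 0.25q and ps = 8.625 + 0.125q; the wedge ps − pb = 21 gives 8.625 + 0.125q − (93.75 - 0.25q) = 21, so q' = 283.
Then pb = 93.75 − 0.25·283 = 23 and ps = 8.625 + 0.125·283 = 44.
The subsidy expands output by 283 − 227 = 56 past the efficient level; on those units the gap between marginal cost and willingness to pay runs from 0 up to 21.
DWL = ½ × 21 × 56 = 588.

Deadweight loss = $588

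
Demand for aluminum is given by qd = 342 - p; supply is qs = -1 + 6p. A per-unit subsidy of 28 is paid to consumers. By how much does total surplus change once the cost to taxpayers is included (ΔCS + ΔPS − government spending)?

Pre-subsidy: 342 - p = -1 + 6p gives p* = 49, q* = 293.
With the rebate, buyers effectively pay pb = ps − 28, where ps is the price sellers receive.
Demand in terms of ps becomes qd = 342 − 1(ps − 28) = 370 - ps. Setting this equal to supply: 370 - ps = -1 + 6ps, so ps = 53.
Buyers pay pb = 53 − 28 = 25; q' = -1 + 6·53 = 317.
ΔCS = ½(293 + 317)(49 − 25) = 7320; ΔPS = ½(293 + 317)(53 − 49) = 1220.
Government spending = 28 × 317 = 8876.
Net change = 7320 + 1220 − 8876 = -336. The loss equals the DWL triangle ½·28·24.

Net change in total surplus = -336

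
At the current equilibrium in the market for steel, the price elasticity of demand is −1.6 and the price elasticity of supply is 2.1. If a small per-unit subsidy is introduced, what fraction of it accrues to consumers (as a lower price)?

For a small subsidy around the equilibrium, the benefit split depends on the relative slopes, which at a point are proportional to the elasticities.
Buyer share = εs/(εs + |εd|) = 2.1/(2.1 + 1.6) = 21/37; seller share = |εd|/(εs + |εd|) = 16/37.

Consumer share = 21/37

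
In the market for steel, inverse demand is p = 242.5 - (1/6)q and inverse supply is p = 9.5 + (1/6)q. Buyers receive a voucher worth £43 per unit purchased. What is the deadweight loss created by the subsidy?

Pre-subsidy: 242.5 - (1/6)q = 9.5 + (1/6)q gives q* = 699 and p* = 126.
With the rebate, buyers effectively pay pb = ps − 43, where ps is the price sellers receive.
On the curves, pb = 242.5 - (1/6)q and ps = 9.5 + (1/6)q; the wedge ps − pb = 43 gives 9.5 + (1/6)q − (242.5 - (1/6)q) = 43, so q' = 828.
Then pb = 242.5 − (1/6)·828 = 104.5 and ps = 9.5 + (1/6)·828 = 147.5.
The subsidy expands output by 828 − 699 = 129 past the efficient level; on those units the gap between marginal cost and willingness to pay runs from 0 up to 43.
DWL = ½ × 43 × 129 = 2773.5.

Deadweight loss = £2773.5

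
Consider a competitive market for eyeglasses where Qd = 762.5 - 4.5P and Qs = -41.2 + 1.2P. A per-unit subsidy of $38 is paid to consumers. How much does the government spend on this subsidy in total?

Pre-subsidy: 762.5 - 4.5P = -41.2 + 1.2P gives P* = 141, Q* = 128.
With the rebate, buyers effectively pay Pb = Ps − 38, where Ps is the price sellers receive.
Demand in terms of Ps becomes Qd = 762.5 − 4.5(Ps − 38) = 933.5 - 4.5Ps. Setting this equal to supply: 933.5 - 4.5Ps = -41.2 + 1.2Ps, so Ps = 171.
Buyers pay Pb = 171 − 38 = 133; Q' = -41.2 + 1.2·171 = 164.
Government outlay = subsidy × quantity = 38 × 164 = 6232.

Government cost = $6232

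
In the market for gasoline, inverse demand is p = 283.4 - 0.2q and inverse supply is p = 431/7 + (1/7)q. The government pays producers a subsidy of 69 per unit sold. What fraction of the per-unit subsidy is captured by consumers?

Consumer share = 7/12

Pre-subsidy: 283.4 - 0.2q = 431/7 + (1/7)q gives q* = 647 and p* = 154.
With the subsidy, sellers receive ps = pb + 69 for each unit, where pb is the price buyers pay.
On the curves, pb = 283.4 - 0.2q and ps = 431/7 + (1/7)q; the wedge ps − pb = 69 gives 431/7 + (1/7)q − (283.4 - 0.2q) = 69, so q' = 848.25.
Then pb = 283.4 − 0.2·848.25 = 113.75 and ps = 431/7 + (1/7)·848.25 = 182.75.
Buyers' price falls by p* − pb = 154 − 113.75 = 40.25; sellers' price rises by ps − p* = 182.75 − 154 = 28.75.
So consumers capture 40.25/69 = 7/12 of each unit of subsidy.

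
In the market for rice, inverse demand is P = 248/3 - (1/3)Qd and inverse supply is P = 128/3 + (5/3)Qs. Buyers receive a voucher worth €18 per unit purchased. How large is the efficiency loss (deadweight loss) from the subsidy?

Pre-subsidy: 248/3 - (1/3)Q = 128/3 + (5/3)Q gives Q* = 20 and P* = 76.
With the rebate, buyers effectively pay Pb = Ps − 18, where Ps is the price sellers receive.
On the curves, Pb = 248/3 - (1/3)Q and Ps = 128/3 + (5/3)Q; the wedge Ps − Pb = 18 gives 128/3 + (5/3)Q − (248/3 - (1/3)Q) = 18, so Q' = 29.
Then Pb = 248/3 − (1/3)·29 = 73 and Ps = 128/3 + (5/3)·29 = 91.
The subsidy expands output by 29 − 20 = 9 past the efficient level; on those units the gap between marginal cost and willingness to pay runs from 0 up to 18.
DWL = ½ × 18 × 9 = 81.

Deadweight loss = €81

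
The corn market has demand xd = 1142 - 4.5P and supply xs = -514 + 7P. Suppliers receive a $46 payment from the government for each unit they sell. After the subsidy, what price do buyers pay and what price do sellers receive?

Buyers pay $116; sellers receive $162

Pre-subsidy: 1142 - 4.5P = -514 + 7P gives P* = 144, x* = 494.
With the subsidy, sellers receive Ps = Pb + 46 for each unit, where Pb is the price buyers pay.
Supply in terms of Pb becomes xs = -514 + 7(Pb + 46) = -192 + 7Pb. Setting this equal to demand: 1142 - 4.5Pb = -192 + 7Pb, so Pb = 116.
Sellers receive Ps = 116 + 46 = 162; x' = 1142 − 4.5·116 = 620.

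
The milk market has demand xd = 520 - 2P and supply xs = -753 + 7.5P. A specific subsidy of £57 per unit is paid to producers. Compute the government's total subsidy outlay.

Government cost = £19494

Pre-subsidy: 520 - 2P = -753 + 7.5P gives P* = 134, x* = 252.
With the subsidy, sellers receive Ps = Pb + 57 for each unit, where Pb is the price buyers pay.
Supply in terms of Pb becomes xs = -753 + 7.5(Pb + 57) = -325.5 + 7.5Pb. Setting this equal to demand: 520 - 2Pb = -325.5 + 7.5Pb, so Pb = 89.
Sellers receive Ps = 89 + 57 = 146; x' = 520 − 2·89 = 342.
Government outlay = subsidy × quantity = 57 × 342 = 19494.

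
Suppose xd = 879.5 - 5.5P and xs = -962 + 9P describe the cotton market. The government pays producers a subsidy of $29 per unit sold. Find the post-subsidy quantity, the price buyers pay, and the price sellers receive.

Pre-subsidy: 879.5 - 5.5P = -962 + 9P gives P* = 127, x* = 181.
With the subsidy, sellers receive Ps = Pb + 29 for each unit, where Pb is the price buyers pay.
Supply in terms of Pb becomes xs = -962 + 9(Pb + 29) = -701 + 9Pb. Setting this equal to demand: 879.5 - 5.5Pb = -701 + 9Pb, so Pb = 109.
Sellers receive Ps = 109 + 29 = 138; x' = 879.5 − 5.5·109 = 280.

x' = 280; buyers pay $109; sellers receive $138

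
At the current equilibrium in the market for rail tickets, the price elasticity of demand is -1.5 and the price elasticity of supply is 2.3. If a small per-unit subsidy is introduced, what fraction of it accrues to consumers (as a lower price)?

For a small subsidy around the equilibrium, the benefit split depends on the relative slopes, which at a point are proportional to the elasticities.
Buyer share = εs/(εs + |εd|) = 2.3/(2.3 + 1.5) = 23/38; seller share = |εd|/(εs + |εd|) = 15/38.

Consumer share = 23/38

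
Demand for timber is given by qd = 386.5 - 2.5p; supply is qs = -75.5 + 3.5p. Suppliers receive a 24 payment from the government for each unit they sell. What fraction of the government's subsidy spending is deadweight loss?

Pre-subsidy: 386.5 - 2.5p = -75.5 + 3.5p gives p* = 77, q* = 194.
With the subsidy, sellers receive ps = pb + 24 for each unit, where pb is the price buyers pay.
Supply in terms of pb becomes qs = -75.5 + 3.5(pb + 24) = 8.5 + 3.5pb. Setting this equal to demand: 386.5 - 2.5pb = 8.5 + 3.5pb, so pb = 63.
Sellers receive ps = 63 + 24 = 87; q' = 386.5 − 2.5·63 = 229.
ΔCS = ½(194 + 229)(77 − 63) = 2961; ΔPS = ½(194 + 229)(87 − 77) = 2115.
Government spending = 24 × 229 = 5496.
DWL = ½ × 24 × (229 − 194) = 420; fraction = 420 / 5496 = 35/458.

DWL / government spending = 35/458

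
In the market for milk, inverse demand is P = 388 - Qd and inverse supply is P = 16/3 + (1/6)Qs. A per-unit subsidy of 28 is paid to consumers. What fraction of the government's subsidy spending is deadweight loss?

Pre-subsidy: 388 - Q = 16/3 + (1/6)Q gives Q* = 328 and P* = 60.
With the rebate, buyers effectively pay Pb = Ps − 28, where Ps is the price sellers receive.
On the curves, Pb = 388 - Q and Ps = 16/3 + (1/6)Q; the wedge Ps − Pb = 28 gives 16/3 + (1/6)Q − (388 - Q) = 28, so Q' = 352.
Then Pb = 388 − 1·352 = 36 and Ps = 16/3 + (1/6)·352 = 64.
ΔCS = ½(328 + 352)(60 − 36) = 8160; ΔPS = ½(328 + 352)(64 − 60) = 1360.
Government spending = 28 × 352 = 9856.
DWL = ½ × 28 × (352 − 328) = 336; fraction = 336 / 9856 = 3/88.

DWL / government spending = 3/88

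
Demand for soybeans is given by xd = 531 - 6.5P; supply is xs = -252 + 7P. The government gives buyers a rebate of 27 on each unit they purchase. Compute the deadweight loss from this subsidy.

Deadweight loss = 1228.5

Pre-subsidy: 531 - 6.5P = -252 + 7P gives P* = 58, x* = 154.
With the rebate, buyers effectively pay Pb = Ps − 27, where Ps is the price sellers receive.
Demand in terms of Ps becomes xd = 531 − 6.5(Ps − 27) = 706.5 - 6.5Ps. Setting this equal to supply: 706.5 - 6.5Ps = -252 + 7Ps, so Ps = 71.
Buyers pay Pb = 71 − 27 = 44; x' = -252 + 7·71 = 245.
The subsidy expands output by 245 − 154 = 91 past the efficient level; on those units the gap between marginal cost and willingness to pay runs from 0 up to 27.
DWL = ½ × 27 × 91 = 1228.5.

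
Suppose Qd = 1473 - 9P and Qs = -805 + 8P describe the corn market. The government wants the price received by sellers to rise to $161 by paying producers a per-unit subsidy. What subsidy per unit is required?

Required subsidy s = $51 per unit

At a seller price of 161, quantity supplied is -805 + 8·161 = 483.
Buyers absorb 483 only when they pay Pb with 1473 − 9·Pb = 483, i.e. Pb = 110.
s = Ps − Pb = 161 − 110 = 51.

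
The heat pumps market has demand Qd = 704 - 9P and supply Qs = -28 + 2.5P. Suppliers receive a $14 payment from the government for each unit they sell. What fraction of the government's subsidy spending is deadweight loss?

DWL / government spending = 315/3646

Pre-subsidy: 704 - 9P = -28 + 2.5P gives P* = 1464/23, Q* = 3016/23.
With the subsidy, sellers receive Ps = Pb + 14 for each unit, where Pb is the price buyers pay.
Supply in terms of Pb becomes Qs = -28 + 2.5(Pb + 14) = 7 + 2.5Pb. Setting this equal to demand: 704 - 9Pb = 7 + 2.5Pb, so Pb = 1394/23.
Sellers receive Ps = 1394/23 + 14 = 1716/23; Q' = 704 − 9·(1394/23) = 3646/23.
ΔCS = ½(3016/23 + 3646/23)(1464/23 − 1394/23) = 233170/529; ΔPS = ½(3016/23 + 3646/23)(1716/23 − 1464/23) = 839412/529.
Government spending = 14 × 3646/23 = 51044/23.
DWL = ½ × 14 × (3646/23 − 3016/23) = 4410/23; fraction = (4410/23) / (51044/23) = 315/3646.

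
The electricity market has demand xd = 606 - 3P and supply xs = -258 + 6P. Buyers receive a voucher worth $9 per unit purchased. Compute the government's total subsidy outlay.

Pre-subsidy: 606 - 3P = -258 + 6P gives P* = 96, x* = 318.
With the rebate, buyers effectively pay Pb = Ps − 9, where Ps is the price sellers receive.
Demand in terms of Ps becomes xd = 606 − 3(Ps − 9) = 633 - 3Ps. Setting this equal to supply: 633 - 3Ps = -258 + 6Ps, so Ps = 99.
Buyers pay Pb = 99 − 9 = 90; x' = -258 + 6·99 = 336.
Government outlay = subsidy × quantity = 9 × 336 = 3024.

Government cost = $3024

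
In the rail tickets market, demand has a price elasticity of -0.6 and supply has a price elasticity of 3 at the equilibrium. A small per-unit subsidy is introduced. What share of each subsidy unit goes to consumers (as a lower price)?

Consumer share = 5/6

For a small subsidy around the equilibrium, the benefit split depends on the relative slopes, which at a point are proportional to the elasticities.
Buyer share = εs/(εs + |εd|) = 3/(3 + 0.6) = 5/6; seller share = |εd|/(εs + |εd|) = 1/6.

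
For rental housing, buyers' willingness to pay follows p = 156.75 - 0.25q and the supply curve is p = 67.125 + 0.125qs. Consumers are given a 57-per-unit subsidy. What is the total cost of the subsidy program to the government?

Pre-subsidy: 156.75 - 0.25q = 67.125 + 0.125q gives q* = 239 and p* = 97.
With the rebate, buyers effectively pay pb = ps − 57, where ps is the price sellers receive.
On the curves, pb = 156.75 - 0.25q and ps = 67.125 + 0.125q; the wedge ps − pb = 57 gives 67.125 + 0.125q − (156.75 - 0.25q) = 57, so q' = 391.
Then pb = 156.75 − 0.25·391 = 59 and ps = 67.125 + 0.125·391 = 116.
Government outlay = subsidy × quantity = 57 × 391 = 22287.

Government cost = 22287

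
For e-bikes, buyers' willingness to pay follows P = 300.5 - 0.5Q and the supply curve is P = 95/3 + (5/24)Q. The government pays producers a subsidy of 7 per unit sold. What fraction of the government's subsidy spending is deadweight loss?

DWL / government spending = 21/1655

Pre-subsidy: 300.5 - 0.5Q = 95/3 + (5/24)Q gives Q* = 6452/17 and P* = 3765/34.
With the subsidy, sellers receive Ps = Pb + 7 for each unit, where Pb is the price buyers pay.
On the curves, Pb = 300.5 - 0.5Q and Ps = 95/3 + (5/24)Q; the wedge Ps − Pb = 7 gives 95/3 + (5/24)Q − (300.5 - 0.5Q) = 7, so Q' = 6620/17.
Then Pb = 300.5 − 0.5·(6620/17) = 3597/34 and Ps = 95/3 + (5/24)·(6620/17) = 3835/34.
ΔCS = ½(6452/17 + 6620/17)(3765/34 − 3597/34) = 549024/289; ΔPS = ½(6452/17 + 6620/17)(3835/34 − 3765/34) = 228760/289.
Government spending = 7 × 6620/17 = 46340/17.
DWL = ½ × 7 × (6620/17 − 6452/17) = 588/17; fraction = (588/17) / (46340/17) = 21/1655.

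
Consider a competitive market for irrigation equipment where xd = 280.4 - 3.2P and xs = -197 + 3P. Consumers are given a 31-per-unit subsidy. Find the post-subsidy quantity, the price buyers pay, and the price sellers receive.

x' = 82; buyers pay 62; sellers receive 93

Pre-subsidy: 280.4 - 3.2P = -197 + 3P gives P* = 77, x* = 34.
With the rebate, buyers effectively pay Pb = Ps − 31, where Ps is the price sellers receive.
Demand in terms of Ps becomes xd = 280.4 − 3.2(Ps − 31) = 379.6 - 3.2Ps. Setting this equal to supply: 379.6 - 3.2Ps = -197 + 3Ps, so Ps = 93.
Buyers pay Pb = 93 − 31 = 62; x' = -197 + 3·93 = 82.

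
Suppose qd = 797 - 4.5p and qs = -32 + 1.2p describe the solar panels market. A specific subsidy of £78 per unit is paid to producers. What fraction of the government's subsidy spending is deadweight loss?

DWL / government spending = 351/2056

Pre-subsidy: 797 - 4.5p = -32 + 1.2p gives p* = 8290/57, q* = 2708/19.
With the subsidy, sellers receive ps = pb + 78 for each unit, where pb is the price buyers pay.
Supply in terms of pb becomes qs = -32 + 1.2(pb + 78) = 61.6 + 1.2pb. Setting this equal to demand: 797 - 4.5pb = 61.6 + 1.2pb, so pb = 7354/57.
Sellers receive ps = 7354/57 + 78 = 11800/57; q' = 797 − 4.5·(7354/57) = 4112/19.
ΔCS = ½(2708/19 + 4112/19)(8290/57 − 7354/57) = 1063920/361; ΔPS = ½(2708/19 + 4112/19)(11800/57 − 8290/57) = 3989700/361.
Government spending = 78 × 4112/19 = 320736/19.
DWL = ½ × 78 × (4112/19 − 2708/19) = 54756/19; fraction = (54756/19) / (320736/19) = 351/2056.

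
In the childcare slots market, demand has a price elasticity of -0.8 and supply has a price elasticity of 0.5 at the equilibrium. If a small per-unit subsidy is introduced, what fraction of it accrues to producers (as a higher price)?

For a small subsidy around the equilibrium, the benefit split depends on the relative slopes, which at a point are proportional to the elasticities.
Buyer share = εs/(εs + |εd|) = 0.5/(0.5 + 0.8) = 5/13; seller share = |εd|/(εs + |εd|) = 8/13.
So producers capture 8/13 of the subsidy.

Producer share = 8/13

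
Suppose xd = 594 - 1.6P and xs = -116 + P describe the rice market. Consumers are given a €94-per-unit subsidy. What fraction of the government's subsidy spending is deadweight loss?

Pre-subsidy: 594 - 1.6P = -116 + P gives P* = 3550/13, x* = 2042/13.
With the rebate, buyers effectively pay Pb = Ps − 94, where Ps is the price sellers receive.
Demand in terms of Ps becomes xd = 594 − 1.6(Ps − 94) = 744.4 - 1.6Ps. Setting this equal to supply: 744.4 - 1.6Ps = -116 + Ps, so Ps = 4302/13.
Buyers pay Pb = 4302/13 − 94 = 3080/13; x' = -116 + 1·(4302/13) = 2794/13.
ΔCS = ½(2042/13 + 2794/13)(3550/13 − 3080/13) = 87420/13; ΔPS = ½(2042/13 + 2794/13)(4302/13 − 3550/13) = 139872/13.
Government spending = 94 × 2794/13 = 262636/13.
DWL = ½ × 94 × (2794/13 − 2042/13) = 35344/13; fraction = (35344/13) / (262636/13) = 188/1397.

DWL / government spending = 188/1397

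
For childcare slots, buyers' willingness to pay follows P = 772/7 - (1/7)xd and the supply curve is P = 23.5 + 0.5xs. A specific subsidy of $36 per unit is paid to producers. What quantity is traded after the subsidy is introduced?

Pre-subsidy: 772/7 - (1/7)x = 23.5 + 0.5x gives x* = 135 and P* = 91.
With the subsidy, sellers receive Ps = Pb + 36 for each unit, where Pb is the price buyers pay.
On the curves, Pb = 772/7 - (1/7)x and Ps = 23.5 + 0.5x; the wedge Ps − Pb = 36 gives 23.5 + 0.5x − (772/7 - (1/7)x) = 36, so x' = 191.
Then Pb = 772/7 − (1/7)·191 = 83 and Ps = 23.5 + 0.5·191 = 119.

x' = 191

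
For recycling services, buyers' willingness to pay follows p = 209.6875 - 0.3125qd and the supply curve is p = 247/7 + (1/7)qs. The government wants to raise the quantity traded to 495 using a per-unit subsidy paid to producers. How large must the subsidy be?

Required subsidy s = 51 per unit

At q = 495, from the demand curve buyers pay pb = 209.6875 − 0.3125·495 = 55; from the supply curve sellers need ps = 247/7 + (1/7)·495 = 106.
The subsidy must fill the gap: s = ps − pb = 106 − 55 = 51.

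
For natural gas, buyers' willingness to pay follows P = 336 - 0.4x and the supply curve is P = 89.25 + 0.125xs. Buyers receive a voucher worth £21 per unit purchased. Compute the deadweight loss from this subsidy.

Pre-subsidy: 336 - 0.4x = 89.25 + 0.125x gives x* = 470 and P* = 148.
With the rebate, buyers effectively pay Pb = Ps − 21, where Ps is the price sellers receive.
On the curves, Pb = 336 - 0.4x and Ps = 89.25 + 0.125x; the wedge Ps − Pb = 21 gives 89.25 + 0.125x − (336 - 0.4x) = 21, so x' = 510.
Then Pb = 336 − 0.4·510 = 132 and Ps = 89.25 + 0.125·510 = 153.
The subsidy expands output by 510 − 470 = 40 past the efficient level; on those units the gap between marginal cost and willingness to pay runs from 0 up to 21.
DWL = ½ × 21 × 40 = 420.

Deadweight loss = £420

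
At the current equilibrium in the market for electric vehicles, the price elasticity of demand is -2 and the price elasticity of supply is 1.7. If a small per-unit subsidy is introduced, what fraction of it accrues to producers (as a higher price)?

For a small subsidy around the equilibrium, the benefit split depends on the relative slopes, which at a point are proportional to the elasticities.
Buyer share = εs/(εs + |εd|) = 1.7/(1.7 + 2) = 17/37; seller share = |εd|/(εs + |εd|) = 20/37.
So producers capture 20/37 of the subsidy.

Producer share = 20/37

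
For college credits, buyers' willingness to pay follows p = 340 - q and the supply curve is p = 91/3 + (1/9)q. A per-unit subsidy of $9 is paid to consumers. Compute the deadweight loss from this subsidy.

Deadweight loss = $36.45

Pre-subsidy: 340 - q = 91/3 + (1/9)q gives q* = 278.7 and p* = 61.3.
With the rebate, buyers effectively pay pb = ps − 9, where ps is the price sellers receive.
On the curves, pb = 340 - q and ps = 91/3 + (1/9)q; the wedge ps − pb = 9 gives 91/3 + (1/9)q − (340 - q) = 9, so q' = 286.8.
Then pb = 340 − 1·286.8 = 53.2 and ps = 91/3 + (1/9)·286.8 = 62.2.
The subsidy expands output by 286.8 − 278.7 = 8.1 past the efficient level; on those units the gap between marginal cost and willingness to pay runs from 0 up to 9.
DWL = ½ × 9 × 8.1 = 36.45.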